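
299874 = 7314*41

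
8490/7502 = 1 + 494/3751 ≈ 1.13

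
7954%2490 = 484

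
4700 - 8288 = -3588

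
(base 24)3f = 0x57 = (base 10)87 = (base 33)2l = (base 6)223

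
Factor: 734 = 2^1*367^1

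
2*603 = 1206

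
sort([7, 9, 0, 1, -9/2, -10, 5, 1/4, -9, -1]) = [-10, -9, -9/2, -1, 0, 1/4, 1, 5, 7, 9]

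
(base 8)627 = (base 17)16g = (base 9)502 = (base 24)gn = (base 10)407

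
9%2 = 1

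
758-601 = 157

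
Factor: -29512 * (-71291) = 2^3 * 7^1 * 11^1 * 17^1 * 31^1 * 6481^1 = 2103939992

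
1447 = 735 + 712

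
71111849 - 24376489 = 46735360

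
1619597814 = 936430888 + 683166926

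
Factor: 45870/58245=2^1 * 139^1 * 353^(-1)=278/353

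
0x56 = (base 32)2m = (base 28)32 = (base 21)42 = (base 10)86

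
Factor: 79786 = 2^1*7^1*41^1*139^1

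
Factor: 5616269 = 59^1*95191^1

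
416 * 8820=3669120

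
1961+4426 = 6387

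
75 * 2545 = 190875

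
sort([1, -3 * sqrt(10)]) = [-3 * sqrt(10), 1]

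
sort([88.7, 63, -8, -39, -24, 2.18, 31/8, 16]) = [-39, -24, -8, 2.18, 31/8, 16, 63, 88.7]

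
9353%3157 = 3039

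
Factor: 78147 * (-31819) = -1 * 3^2 * 19^1 * 47^1 * 457^1 * 677^1 = -2486559393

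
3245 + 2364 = 5609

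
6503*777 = 5052831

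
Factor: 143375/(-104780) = -1 * 2^(-2) * 5^2 * 13^(-2) * 37^1 = -925/676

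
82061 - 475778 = -393717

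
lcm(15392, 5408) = 200096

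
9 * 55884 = 502956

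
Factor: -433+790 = 3^1*7^1*17^1 = 357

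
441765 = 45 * 9817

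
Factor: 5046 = 2^1*3^1*29^2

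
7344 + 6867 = 14211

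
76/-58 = -1 - 9/29 ≈ -1.31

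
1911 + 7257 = 9168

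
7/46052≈0.000152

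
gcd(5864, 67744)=8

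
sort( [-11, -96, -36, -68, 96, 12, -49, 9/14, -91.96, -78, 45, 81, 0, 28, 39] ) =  [-96, -91.96, -78, -68, -49, -36, -11, 0, 9/14, 12, 28, 39, 45, 81, 96] 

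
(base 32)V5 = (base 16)3E5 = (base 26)1C9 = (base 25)1EM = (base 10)997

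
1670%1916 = 1670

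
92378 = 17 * 5434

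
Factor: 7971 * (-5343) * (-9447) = 3^3 * 13^1 * 47^1 * 67^1 * 137^1 * 2657^1 = 402338783691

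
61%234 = 61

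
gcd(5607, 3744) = 9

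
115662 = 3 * 38554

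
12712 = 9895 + 2817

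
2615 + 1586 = 4201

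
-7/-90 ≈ 0.0778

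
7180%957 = 481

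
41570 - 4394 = 37176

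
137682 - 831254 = -693572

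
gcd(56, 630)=14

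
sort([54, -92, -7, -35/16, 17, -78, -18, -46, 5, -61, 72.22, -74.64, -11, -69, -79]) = [-92, -79, -78, -74.64, -69, -61, -46, -18, -11, -7, -35/16, 5, 17, 54, 72.22]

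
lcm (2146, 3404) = 98716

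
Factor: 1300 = 2^2 * 5^2 * 13^1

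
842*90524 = 76221208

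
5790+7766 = 13556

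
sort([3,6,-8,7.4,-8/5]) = [-8,-8/5,3,6,7.4]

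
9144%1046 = 776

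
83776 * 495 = 41469120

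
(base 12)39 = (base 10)45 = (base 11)41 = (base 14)33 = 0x2d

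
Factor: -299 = -1 * 13^1 * 23^1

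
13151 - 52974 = -39823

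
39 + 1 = 40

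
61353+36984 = 98337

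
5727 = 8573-2846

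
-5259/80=-65-59/80 ≈ -65.74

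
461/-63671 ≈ -0.00724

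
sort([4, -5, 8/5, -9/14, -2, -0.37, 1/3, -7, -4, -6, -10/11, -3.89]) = [-7, -6, -5, -4, -3.89, -2, -10/11, -9/14, -0.37, 1/3, 8/5, 4]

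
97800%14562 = 10428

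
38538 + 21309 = 59847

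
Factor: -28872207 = -1 * 3^4 * 7^1 * 13^1 * 3917^1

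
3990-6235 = -2245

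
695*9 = 6255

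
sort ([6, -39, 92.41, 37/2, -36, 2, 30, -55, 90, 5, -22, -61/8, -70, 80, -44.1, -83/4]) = [-70, -55, -44.1, -39, -36, -22, -83/4, -61/8, 2, 5, 6, 37/2, 30, 80, 90, 92.41]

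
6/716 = 3/358 ≈ 0.00838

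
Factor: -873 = -1 * 3^2 * 97^1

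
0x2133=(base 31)8q5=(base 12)4b03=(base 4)2010303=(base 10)8499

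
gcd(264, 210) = 6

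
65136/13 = 5010 + 6/13 ≈ 5010.46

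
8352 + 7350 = 15702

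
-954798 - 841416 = -1796214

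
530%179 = 172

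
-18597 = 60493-79090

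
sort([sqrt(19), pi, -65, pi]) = [-65, pi, pi, sqrt(19)]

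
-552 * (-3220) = 1777440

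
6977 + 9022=15999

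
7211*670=4831370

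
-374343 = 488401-862744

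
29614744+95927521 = 125542265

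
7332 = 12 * 611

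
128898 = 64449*2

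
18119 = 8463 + 9656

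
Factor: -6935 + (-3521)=-1*2^3*1307^1=-10456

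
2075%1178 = 897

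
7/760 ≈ 0.00921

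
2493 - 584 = 1909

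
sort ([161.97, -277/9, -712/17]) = [-712/17, -277/9, 161.97]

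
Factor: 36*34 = 2^3*3^2*17^1 = 1224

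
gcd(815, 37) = 1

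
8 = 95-87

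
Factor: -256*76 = -1*2^10*19^1 = -19456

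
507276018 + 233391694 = 740667712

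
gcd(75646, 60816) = 2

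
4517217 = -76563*(-59)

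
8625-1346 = 7279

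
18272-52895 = -34623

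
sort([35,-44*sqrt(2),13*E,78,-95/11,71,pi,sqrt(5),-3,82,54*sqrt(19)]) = [-44*sqrt(2),-95/11,-3,sqrt(5),pi,35,13*E,71,78,82,54*sqrt(19)]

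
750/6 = 125 = 125.00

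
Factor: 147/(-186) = -1 * 2^(-1) * 7^2 * 31^(-1) = -49/62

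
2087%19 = 16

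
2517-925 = 1592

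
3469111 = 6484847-3015736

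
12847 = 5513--7334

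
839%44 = 3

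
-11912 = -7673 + -4239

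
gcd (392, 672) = 56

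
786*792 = 622512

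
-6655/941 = -7-68/941 ≈ -7.07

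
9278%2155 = 658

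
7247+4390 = 11637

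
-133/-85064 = 19/12152 ≈ 0.00156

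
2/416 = 1/208≈0.00481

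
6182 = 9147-2965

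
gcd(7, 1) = 1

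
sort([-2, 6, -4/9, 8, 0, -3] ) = [-3, -2, -4/9, 0, 6, 8] 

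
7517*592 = 4450064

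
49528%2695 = 1018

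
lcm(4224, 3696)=29568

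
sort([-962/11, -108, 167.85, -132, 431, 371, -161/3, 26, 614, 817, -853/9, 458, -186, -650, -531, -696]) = [-696, -650, -531, -186, -132, -108, -853/9, -962/11, -161/3, 26, 167.85, 371, 431, 458, 614, 817]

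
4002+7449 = 11451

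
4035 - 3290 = 745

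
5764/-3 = -1921 - 1/3 ≈ -1921.33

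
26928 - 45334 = -18406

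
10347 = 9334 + 1013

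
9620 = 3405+6215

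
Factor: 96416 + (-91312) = 2^4 * 11^1 * 29^1 = 5104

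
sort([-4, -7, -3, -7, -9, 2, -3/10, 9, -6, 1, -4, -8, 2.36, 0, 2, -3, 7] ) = [-9, -8, -7, -7, -6, -4, -4, -3, -3, -3/10, 0, 1, 2, 2, 2.36, 7, 9] 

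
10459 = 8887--1572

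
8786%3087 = 2612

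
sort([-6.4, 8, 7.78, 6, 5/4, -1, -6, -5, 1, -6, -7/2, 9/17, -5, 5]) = [-6.4, -6, -6, -5, -5, -7/2, -1, 9/17, 1, 5/4, 5, 6, 7.78, 8]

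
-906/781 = -1 - 125/781 ≈ -1.16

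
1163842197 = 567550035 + 596292162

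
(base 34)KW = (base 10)712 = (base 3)222101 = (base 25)13C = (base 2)1011001000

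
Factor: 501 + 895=2^2 * 349^1=1396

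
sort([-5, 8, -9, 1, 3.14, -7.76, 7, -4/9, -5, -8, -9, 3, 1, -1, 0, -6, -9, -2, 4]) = [-9, -9, -9, -8, -7.76, -6, -5, -5, -2, -1, -4/9, 0, 1, 1, 3, 3.14, 4, 7, 8]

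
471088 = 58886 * 8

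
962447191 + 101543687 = 1063990878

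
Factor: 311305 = 5^1*23^1*2707^1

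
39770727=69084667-29313940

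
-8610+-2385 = -10995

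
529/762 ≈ 0.694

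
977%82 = 75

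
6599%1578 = 287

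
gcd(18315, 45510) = 555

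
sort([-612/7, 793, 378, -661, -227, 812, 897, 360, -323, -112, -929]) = [-929, -661, -323, -227, -112, -612/7, 360, 378, 793, 812, 897]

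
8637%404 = 153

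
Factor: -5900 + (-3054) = -1*2^1*11^2*37^1 = -8954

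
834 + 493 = 1327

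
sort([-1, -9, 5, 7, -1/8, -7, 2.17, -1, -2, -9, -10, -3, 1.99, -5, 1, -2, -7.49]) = [-10, -9, -9, -7.49, -7, -5, -3, -2, -2, -1, -1, -1/8, 1, 1.99, 2.17, 5, 7]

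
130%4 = 2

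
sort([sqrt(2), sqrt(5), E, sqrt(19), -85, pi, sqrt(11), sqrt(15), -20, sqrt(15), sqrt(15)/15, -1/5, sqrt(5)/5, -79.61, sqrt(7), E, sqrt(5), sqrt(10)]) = [-85, -79.61, -20, -1/5, sqrt(15)/15, sqrt(5)/5, sqrt(2), sqrt(5), sqrt(5), sqrt(7), E, E, pi, sqrt(10), sqrt(11), sqrt(15), sqrt(15), sqrt(19)]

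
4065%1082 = 819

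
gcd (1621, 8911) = 1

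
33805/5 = 6761 = 6761.00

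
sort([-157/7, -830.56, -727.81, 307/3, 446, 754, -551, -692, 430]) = [-830.56, -727.81, -692, -551, -157/7, 307/3, 430, 446, 754]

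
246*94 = 23124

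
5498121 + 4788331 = 10286452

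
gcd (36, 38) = 2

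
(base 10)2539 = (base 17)8d6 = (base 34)26n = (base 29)30g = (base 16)9eb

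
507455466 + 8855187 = 516310653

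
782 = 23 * 34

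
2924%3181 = 2924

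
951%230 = 31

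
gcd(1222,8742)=94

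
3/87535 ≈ 0.0000343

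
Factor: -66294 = -1*2^1*3^2*29^1*127^1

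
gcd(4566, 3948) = 6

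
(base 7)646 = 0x148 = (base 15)16d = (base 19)h5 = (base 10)328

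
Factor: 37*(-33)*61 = -1*3^1*11^1*37^1*61^1 = -74481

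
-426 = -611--185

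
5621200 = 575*9776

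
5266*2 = 10532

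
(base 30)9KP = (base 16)2215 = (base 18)18GD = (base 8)21025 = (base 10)8725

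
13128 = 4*3282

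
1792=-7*(-256)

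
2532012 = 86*29442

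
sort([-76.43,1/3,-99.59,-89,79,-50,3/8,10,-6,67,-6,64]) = [-99.59,-89,-76.43,-50,-6,-6,1/3,3/8,10,64,67,79]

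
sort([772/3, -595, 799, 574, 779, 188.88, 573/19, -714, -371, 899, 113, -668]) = [-714, -668, -595, -371, 573/19, 113, 188.88, 772/3, 574, 779, 799, 899]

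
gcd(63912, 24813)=3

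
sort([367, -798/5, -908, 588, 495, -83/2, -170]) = [-908, -170, -798/5, -83/2, 367, 495, 588]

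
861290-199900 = 661390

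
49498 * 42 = 2078916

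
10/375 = 2/75 ≈ 0.0267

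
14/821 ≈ 0.0171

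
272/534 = 136/267 ≈ 0.509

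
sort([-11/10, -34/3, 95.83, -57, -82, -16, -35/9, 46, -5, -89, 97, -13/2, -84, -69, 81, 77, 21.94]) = [-89, -84, -82, -69, -57, -16, -34/3, -13/2, -5, -35/9, -11/10, 21.94, 46, 77, 81, 95.83, 97]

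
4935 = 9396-4461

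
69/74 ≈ 0.932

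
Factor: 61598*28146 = 2^2*3^1*19^1*1621^1*4691^1 = 1733737308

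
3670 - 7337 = -3667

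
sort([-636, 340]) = [-636, 340]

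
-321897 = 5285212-5607109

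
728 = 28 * 26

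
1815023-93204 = 1721819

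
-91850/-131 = 701+19/131 ≈ 701.15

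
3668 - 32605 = -28937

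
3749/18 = 208 + 5/18 ≈ 208.28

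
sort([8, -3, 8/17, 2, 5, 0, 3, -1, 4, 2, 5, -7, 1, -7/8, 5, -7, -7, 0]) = [-7, -7, -7, -3, -1, -7/8, 0, 0, 8/17, 1, 2, 2, 3, 4, 5, 5, 5, 8]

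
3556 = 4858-1302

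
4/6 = 2/3≈0.667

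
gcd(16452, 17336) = 4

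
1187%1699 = 1187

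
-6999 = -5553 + -1446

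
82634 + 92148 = 174782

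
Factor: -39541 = -1*39541^1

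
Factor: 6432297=3^1 * 89^1 * 24091^1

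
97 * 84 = 8148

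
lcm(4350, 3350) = 291450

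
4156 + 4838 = 8994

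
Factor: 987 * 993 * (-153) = -1 * 3^4 * 7^1 * 17^1 * 47^1 * 331^1 = -149953923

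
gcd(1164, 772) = 4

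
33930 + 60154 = 94084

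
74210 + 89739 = 163949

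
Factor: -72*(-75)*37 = 2^3*3^3*5^2*37^1 = 199800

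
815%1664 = 815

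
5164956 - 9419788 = -4254832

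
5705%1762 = 419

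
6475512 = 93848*69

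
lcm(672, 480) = 3360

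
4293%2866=1427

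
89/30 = 2 + 29/30 ≈ 2.97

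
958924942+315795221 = 1274720163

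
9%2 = 1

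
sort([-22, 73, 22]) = [-22, 22, 73]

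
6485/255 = 25 + 22/51 ≈ 25.43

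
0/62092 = 0 = 0.00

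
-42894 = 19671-62565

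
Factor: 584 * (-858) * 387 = -1 * 2^4 * 3^3 * 11^1 * 13^1 * 43^1 * 73^1 = -193914864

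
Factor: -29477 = -1 * 7^1 * 4211^1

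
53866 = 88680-34814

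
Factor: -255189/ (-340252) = 2^ (-2)*3^1 = 3/4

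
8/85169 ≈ 0.0000939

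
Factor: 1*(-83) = -1*83^1 = -83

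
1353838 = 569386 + 784452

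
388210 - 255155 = 133055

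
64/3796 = 16/949 ≈ 0.0169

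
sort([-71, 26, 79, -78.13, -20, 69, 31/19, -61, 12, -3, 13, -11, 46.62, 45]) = [-78.13, -71, -61, -20, -11, -3, 31/19, 12, 13, 26, 45, 46.62, 69, 79]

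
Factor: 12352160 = 2^5*5^1*77201^1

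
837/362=2 + 113/362 ≈ 2.31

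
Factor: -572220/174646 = -1 * 2^1 * 3^2 * 5^1 * 11^1 * 17^2 * 87323^(-1) = -286110/87323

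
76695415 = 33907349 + 42788066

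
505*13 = 6565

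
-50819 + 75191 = 24372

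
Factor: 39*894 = 2^1*3^2*13^1*149^1 = 34866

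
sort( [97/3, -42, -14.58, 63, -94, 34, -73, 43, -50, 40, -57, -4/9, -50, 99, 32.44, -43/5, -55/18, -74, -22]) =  [-94, -74, -73, -57, -50, -50, -42, -22, -14.58, -43/5, -55/18, -4/9, 97/3, 32.44, 34, 40, 43, 63, 99]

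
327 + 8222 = 8549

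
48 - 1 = 47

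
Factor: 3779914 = 2^1*1889957^1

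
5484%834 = 480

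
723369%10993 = 8824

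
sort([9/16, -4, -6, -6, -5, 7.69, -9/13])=[-6, -6, -5, -4, -9/13, 9/16, 7.69]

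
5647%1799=250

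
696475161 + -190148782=506326379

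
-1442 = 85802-87244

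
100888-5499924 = -5399036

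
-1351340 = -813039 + -538301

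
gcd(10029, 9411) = 3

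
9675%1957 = 1847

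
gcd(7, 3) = 1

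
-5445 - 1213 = -6658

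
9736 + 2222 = 11958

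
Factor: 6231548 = 2^2 * 229^1 * 6803^1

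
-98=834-932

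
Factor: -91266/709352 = -1*2^(-2)*3^1*41^1*239^(-1) = -123/956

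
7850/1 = 7850 = 7850.00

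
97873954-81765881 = 16108073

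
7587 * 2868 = 21759516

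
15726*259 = 4073034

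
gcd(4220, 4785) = 5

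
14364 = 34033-19669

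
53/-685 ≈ -0.0774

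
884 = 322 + 562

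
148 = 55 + 93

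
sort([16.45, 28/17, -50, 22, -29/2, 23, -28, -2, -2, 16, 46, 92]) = [-50, -28, -29/2, -2, -2, 28/17, 16, 16.45, 22, 23, 46, 92]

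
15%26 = 15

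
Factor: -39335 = -1*5^1*7867^1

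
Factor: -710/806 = -1*5^1*13^(-1)*31^(-1)*71^1 = -355/403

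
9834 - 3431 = 6403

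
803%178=91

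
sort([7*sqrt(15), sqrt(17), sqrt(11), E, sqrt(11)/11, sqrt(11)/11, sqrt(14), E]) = [sqrt(11)/11, sqrt(11)/11, E, E, sqrt(11), sqrt(14), sqrt(17), 7*sqrt(15)]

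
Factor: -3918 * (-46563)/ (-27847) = -1 * 2^1 * 3^2 * 11^1 * 17^1 * 83^1 * 653^1 * 27847^ (-1) = -182433834/27847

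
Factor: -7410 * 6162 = -1 * 2^2 * 3^2 * 5^1 * 13^2 * 19^1 * 79^1 = -45660420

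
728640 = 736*990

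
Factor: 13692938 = 2^1 * 7^1 * 978067^1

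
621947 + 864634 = 1486581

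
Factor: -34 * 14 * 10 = -1 * 2^3 * 5^1 * 7^1 * 17^1 = -4760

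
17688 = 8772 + 8916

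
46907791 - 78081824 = -31174033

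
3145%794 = 763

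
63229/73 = 866 + 11/73 ≈ 866.15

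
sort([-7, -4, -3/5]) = [-7, -4, -3/5]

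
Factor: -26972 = -1*2^2*11^1*613^1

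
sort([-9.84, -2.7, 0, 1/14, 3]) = [-9.84, -2.7, 0, 1/14, 3]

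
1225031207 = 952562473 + 272468734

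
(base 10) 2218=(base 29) 2ie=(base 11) 1737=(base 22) 4ci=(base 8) 4252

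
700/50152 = 175/12538 ≈ 0.0140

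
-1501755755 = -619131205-882624550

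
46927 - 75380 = -28453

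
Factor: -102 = -1*2^1*3^1*17^1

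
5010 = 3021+1989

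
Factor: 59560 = 2^3 * 5^1 * 1489^1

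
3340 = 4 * 835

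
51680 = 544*95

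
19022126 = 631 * 30146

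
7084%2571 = 1942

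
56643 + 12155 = 68798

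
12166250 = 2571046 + 9595204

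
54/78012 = 3/4334 ≈ 0.000692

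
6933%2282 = 87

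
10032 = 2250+7782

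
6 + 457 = 463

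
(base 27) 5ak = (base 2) 111101011111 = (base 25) 67a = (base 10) 3935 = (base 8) 7537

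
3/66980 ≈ 0.0000448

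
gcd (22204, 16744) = 364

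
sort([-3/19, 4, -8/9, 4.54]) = [-8/9, -3/19, 4, 4.54]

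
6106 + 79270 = 85376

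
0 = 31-31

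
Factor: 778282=2^1 * 389141^1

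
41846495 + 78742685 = 120589180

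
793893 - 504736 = 289157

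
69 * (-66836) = -4611684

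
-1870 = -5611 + 3741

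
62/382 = 31/191 ≈ 0.162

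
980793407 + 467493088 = 1448286495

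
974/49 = 19+43/49 ≈ 19.88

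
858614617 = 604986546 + 253628071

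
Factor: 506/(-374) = -1*17^(-1)*23^1 = -23/17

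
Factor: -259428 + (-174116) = -1*2^3*54193^1 = -433544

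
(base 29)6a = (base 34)5e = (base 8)270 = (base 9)224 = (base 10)184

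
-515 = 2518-3033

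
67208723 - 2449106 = 64759617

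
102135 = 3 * 34045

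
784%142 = 74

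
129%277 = 129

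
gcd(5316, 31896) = 5316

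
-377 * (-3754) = 1415258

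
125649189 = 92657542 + 32991647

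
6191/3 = 2063 + 2/3 ≈ 2063.67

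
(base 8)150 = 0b1101000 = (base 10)104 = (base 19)59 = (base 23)4c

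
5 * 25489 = 127445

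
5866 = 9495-3629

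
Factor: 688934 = 2^1*61^1*5647^1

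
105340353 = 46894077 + 58446276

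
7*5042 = 35294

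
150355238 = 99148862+51206376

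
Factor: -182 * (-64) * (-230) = -1 * 2^8 * 5^1 * 7^1 * 13^1 * 23^1 = -2679040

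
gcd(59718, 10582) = 74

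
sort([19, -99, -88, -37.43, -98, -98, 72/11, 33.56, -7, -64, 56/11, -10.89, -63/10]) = [-99, -98, -98, -88, -64, -37.43, -10.89, -7, -63/10, 56/11, 72/11, 19, 33.56]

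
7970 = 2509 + 5461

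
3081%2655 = 426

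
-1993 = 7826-9819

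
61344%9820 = 2424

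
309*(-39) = -12051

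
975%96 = 15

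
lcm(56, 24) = 168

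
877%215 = 17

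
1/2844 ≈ 0.000352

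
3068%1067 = 934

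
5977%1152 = 217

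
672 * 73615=49469280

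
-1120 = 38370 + -39490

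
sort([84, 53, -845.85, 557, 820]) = [-845.85, 53, 84, 557, 820]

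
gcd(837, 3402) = 27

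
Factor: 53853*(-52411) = -1*3^1*17^1*29^1*619^1*3083^1 = -2822489583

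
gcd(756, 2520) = 252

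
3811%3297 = 514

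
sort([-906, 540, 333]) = [-906, 333, 540]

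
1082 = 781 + 301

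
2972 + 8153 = 11125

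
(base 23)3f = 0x54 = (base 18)4c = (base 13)66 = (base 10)84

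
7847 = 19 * 413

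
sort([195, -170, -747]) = [-747, -170, 195]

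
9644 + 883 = 10527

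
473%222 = 29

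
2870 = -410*(-7)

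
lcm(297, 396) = 1188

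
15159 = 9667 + 5492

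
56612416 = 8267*6848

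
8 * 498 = 3984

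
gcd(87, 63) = 3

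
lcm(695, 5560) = 5560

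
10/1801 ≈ 0.00555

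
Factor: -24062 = -1*2^1*53^1*227^1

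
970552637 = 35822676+934729961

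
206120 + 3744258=3950378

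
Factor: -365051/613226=-1*2^(-1)*23^(-1)*223^1*1637^1*13331^(-1)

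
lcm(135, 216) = 1080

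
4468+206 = 4674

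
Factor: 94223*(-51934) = -1*2^1*23^1*59^1*1129^1*1597^1 = -4893377282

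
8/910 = 4/455 ≈ 0.00879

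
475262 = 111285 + 363977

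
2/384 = 1/192 ≈ 0.00521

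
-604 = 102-706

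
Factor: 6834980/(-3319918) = -1*2^1*5^1*7^(-1)*237137^(-1)*341749^1 = -3417490/1659959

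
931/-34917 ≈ -0.0267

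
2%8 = 2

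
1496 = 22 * 68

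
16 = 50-34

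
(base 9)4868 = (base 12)2122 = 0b111000101010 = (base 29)491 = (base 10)3626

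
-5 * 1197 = -5985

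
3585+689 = 4274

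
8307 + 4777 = 13084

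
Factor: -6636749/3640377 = -1 * 3^(-1) * 7^1 * 13^(-1) * 17^1 * 43^1 * 269^(-1) * 347^(-1) * 1297^1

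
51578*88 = 4538864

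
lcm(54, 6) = 54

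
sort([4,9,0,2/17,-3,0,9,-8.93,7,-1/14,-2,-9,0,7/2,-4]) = [-9,-8.93,-4,-3,-2,-1/14,0,0,0,2/17,7/2,4,7,9,9]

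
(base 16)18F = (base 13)249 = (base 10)399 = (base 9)483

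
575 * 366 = 210450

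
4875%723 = 537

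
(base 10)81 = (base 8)121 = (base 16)51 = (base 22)3f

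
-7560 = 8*(-945)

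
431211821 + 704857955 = 1136069776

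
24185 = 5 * 4837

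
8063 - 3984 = 4079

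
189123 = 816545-627422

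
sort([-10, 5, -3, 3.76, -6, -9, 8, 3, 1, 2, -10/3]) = [-10, -9, -6, -10/3, -3, 1, 2, 3, 3.76, 5, 8]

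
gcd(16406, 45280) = 2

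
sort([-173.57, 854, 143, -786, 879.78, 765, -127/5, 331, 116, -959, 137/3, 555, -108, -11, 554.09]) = [-959, -786, -173.57, -108, -127/5, -11, 137/3, 116, 143, 331, 554.09, 555, 765, 854, 879.78]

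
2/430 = 1/215≈0.00465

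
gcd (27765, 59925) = 15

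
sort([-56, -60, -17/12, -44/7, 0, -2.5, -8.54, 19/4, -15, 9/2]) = [-60, -56, -15, -8.54, -44/7, -2.5, -17/12, 0, 9/2, 19/4]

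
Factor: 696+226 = 2^1*461^1 = 922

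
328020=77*4260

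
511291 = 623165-111874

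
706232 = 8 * 88279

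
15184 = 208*73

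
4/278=2/139≈0.0144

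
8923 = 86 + 8837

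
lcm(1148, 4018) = 8036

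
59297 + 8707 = 68004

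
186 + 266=452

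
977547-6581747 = -5604200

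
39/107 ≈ 0.364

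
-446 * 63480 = -28312080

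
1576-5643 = -4067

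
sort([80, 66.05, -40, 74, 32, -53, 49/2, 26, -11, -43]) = [-53, -43, -40, -11, 49/2, 26, 32, 66.05, 74, 80]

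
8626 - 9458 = -832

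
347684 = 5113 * 68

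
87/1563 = 29/521 ≈ 0.0557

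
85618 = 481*178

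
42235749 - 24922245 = 17313504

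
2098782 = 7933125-5834343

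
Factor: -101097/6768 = -1 * 2^(-4) * 239^1 = -239/16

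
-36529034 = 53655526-90184560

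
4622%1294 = 740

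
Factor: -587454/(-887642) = 3^1*19^(-1)*47^(-1)*197^1 = 591/893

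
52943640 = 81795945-28852305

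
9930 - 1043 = 8887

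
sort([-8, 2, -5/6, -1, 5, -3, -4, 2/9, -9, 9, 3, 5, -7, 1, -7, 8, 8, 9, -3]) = [-9, -8, -7, -7, -4, -3, -3, -1, -5/6, 2/9, 1, 2, 3, 5, 5, 8, 8, 9, 9]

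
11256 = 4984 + 6272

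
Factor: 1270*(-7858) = -1*2^2*5^1*127^1*3929^1 = -9979660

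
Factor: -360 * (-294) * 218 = 2^5 * 3^3 * 5^1 * 7^2 * 109^1 = 23073120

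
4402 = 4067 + 335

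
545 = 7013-6468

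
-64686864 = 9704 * (-6666)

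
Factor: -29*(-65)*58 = 2^1*5^1*13^1*29^2 = 109330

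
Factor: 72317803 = 1303^1*55501^1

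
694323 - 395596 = 298727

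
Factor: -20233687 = -1*20233687^1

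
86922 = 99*878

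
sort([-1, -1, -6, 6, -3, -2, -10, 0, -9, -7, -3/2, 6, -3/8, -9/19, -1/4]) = [-10, -9, -7, -6, -3, -2, -3/2, -1, -1, -9/19, -3/8, -1/4, 0, 6, 6]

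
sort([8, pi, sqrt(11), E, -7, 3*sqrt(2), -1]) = [-7, -1, E, pi, sqrt(11), 3*sqrt(2), 8]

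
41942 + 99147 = 141089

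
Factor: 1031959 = 31^1 * 33289^1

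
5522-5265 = 257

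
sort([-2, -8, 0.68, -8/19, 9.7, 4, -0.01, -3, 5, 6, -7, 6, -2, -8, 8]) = [-8, -8, -7, -3, -2, -2, -8/19, -0.01, 0.68, 4, 5, 6, 6, 8, 9.7]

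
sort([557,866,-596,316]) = [-596,316,557,866]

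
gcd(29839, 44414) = 53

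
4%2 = 0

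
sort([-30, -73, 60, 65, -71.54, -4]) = [-73, -71.54, -30, -4, 60, 65]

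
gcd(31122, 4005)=9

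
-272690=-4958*55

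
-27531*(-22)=605682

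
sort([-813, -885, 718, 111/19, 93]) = [-885, -813, 111/19, 93, 718]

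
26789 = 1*26789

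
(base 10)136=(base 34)40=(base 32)48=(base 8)210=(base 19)73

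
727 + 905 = 1632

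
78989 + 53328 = 132317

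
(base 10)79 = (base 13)61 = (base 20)3j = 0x4f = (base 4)1033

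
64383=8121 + 56262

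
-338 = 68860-69198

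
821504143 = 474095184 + 347408959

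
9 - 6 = 3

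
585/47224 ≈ 0.0124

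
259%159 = 100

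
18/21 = 6/7 ≈ 0.857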